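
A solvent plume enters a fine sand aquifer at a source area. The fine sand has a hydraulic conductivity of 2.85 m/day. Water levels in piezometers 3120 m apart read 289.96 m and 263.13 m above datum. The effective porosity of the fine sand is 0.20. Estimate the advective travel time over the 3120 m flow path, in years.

69.7

Hydraulic gradient i = (289.96 − 263.13) / 3120 = 26.83 / 3120 = 0.008599.
Darcy flux q = K · i = 2.850 × 0.008599 = 0.02451 m/day.
Seepage velocity v = q / n_e = 0.02451 / 0.20 = 0.1225 m/day.
Travel time t = L / v = 3120 / 0.1225 = 25461 days = 69.71 years.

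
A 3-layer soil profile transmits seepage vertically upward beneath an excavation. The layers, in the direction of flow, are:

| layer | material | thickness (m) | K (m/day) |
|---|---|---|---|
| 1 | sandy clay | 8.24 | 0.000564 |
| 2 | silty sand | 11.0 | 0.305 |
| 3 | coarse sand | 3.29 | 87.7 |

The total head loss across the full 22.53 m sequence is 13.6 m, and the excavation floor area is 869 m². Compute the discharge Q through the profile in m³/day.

0.807

Flow is perpendicular to layering, so the layers act in series and the equivalent K is the thickness-weighted harmonic mean.
Total thickness L = 8.24 + 11.0 + 3.29 = 22.53 m.
Σ(b_i/K_i) = 8.24/0.000564 + 11.0/0.305 + 3.29/87.7 = 14646 d.
K_eq = L / Σ(b_i/K_i) = 22.53 / 14646 = 0.001538 m/day.
Q = K_eq · A · (Δh/L) = 0.001538 × 869 × (13.6/22.53) = 0.8069 m³/day.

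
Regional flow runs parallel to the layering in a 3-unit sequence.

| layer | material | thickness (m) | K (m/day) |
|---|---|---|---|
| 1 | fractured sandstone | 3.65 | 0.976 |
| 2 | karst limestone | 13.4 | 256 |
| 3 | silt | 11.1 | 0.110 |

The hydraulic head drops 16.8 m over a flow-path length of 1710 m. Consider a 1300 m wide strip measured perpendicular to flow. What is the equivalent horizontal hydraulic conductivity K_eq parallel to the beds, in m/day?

122

Flow is parallel to layering, so each bed carries its own Darcy discharge and the transmissivities add.
Σ(K_i·b_i) = 0.976×3.65 + 256×13.4 + 0.110×11.1 = 3435 m²/day.
Total thickness b = 28.15 m, so K_eq = Σ(K_i·b_i)/b = 122.0 m/day.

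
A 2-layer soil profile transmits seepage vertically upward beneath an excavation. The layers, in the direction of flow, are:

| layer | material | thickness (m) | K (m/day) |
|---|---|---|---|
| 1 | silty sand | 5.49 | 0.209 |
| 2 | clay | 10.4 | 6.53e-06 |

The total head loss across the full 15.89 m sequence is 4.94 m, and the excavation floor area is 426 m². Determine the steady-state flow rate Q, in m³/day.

0.00132

Flow is perpendicular to layering, so the layers act in series and the equivalent K is the thickness-weighted harmonic mean.
Total thickness L = 5.49 + 10.4 = 15.89 m.
Σ(b_i/K_i) = 5.49/0.209 + 10.4/6.53e-06 = 1.593e+06 d.
K_eq = L / Σ(b_i/K_i) = 15.89 / 1.593e+06 = 9.977e-06 m/day.
Q = K_eq · A · (Δh/L) = 9.977e-06 × 426 × (4.94/15.89) = 0.001321 m³/day.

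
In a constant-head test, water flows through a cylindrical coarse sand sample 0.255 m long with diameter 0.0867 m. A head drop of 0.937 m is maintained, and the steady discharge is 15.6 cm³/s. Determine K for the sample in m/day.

62.1

Cross-sectional area A = π·(d/2)² = π × (0.0867/2)² = 0.005904 m².
Convert discharge: 15.6 cm³/s = 1.560e-05 m³/s.
Darcy's law rearranged: K = Q·L / (A·Δh) = 1.560e-05 × 0.255 / (0.005904 × 0.937) = 0.0007191 m/s = 62.13 m/day.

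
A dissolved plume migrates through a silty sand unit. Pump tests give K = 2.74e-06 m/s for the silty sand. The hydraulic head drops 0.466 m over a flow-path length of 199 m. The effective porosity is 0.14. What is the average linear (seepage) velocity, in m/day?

0.00396

Convert K: 2.74e-06 m/s × 86400 = 0.2367 m/day.
Hydraulic gradient i = Δh / L = 0.466 / 199 = 0.002342.
Darcy flux q = K · i = 0.2367 × 0.002342 = 0.0005544 m/day.
Seepage velocity v = q / n_e = 0.0005544 / 0.14 = 0.003960 m/day.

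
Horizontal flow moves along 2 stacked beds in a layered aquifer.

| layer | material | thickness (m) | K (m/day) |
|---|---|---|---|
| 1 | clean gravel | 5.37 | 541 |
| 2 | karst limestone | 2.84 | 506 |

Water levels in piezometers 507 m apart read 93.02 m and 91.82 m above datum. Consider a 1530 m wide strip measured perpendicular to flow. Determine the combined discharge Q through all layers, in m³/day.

15700

Flow is parallel to layering, so each bed carries its own Darcy discharge and the transmissivities add.
Σ(K_i·b_i) = 541×5.37 + 506×2.84 = 4342 m²/day.
Hydraulic gradient i = (93.02 − 91.82) / 507 = 1.2 / 507 = 0.002367.
Q = Σ(K_i·b_i) · W · i = 4342 × 1530 × 0.002367 = 15724 m³/day.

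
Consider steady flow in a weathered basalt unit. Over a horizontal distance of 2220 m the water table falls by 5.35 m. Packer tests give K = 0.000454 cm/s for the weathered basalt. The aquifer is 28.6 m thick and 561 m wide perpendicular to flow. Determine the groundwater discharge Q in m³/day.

15.2

Convert K: 0.000454 cm/s × 864 = 0.3923 m/day.
Cross-sectional area A = 561 × 28.6 = 16045 m².
Hydraulic gradient i = Δh / L = 5.35 / 2220 = 0.002410.
Darcy's law: Q = K · A · i = 0.3923 × 16045 × 0.002410 = 15.17 m³/day.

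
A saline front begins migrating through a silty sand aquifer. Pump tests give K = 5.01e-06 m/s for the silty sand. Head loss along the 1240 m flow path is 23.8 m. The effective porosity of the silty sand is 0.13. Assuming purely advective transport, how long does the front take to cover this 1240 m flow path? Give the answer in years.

Convert K: 5.01e-06 m/s × 86400 = 0.4329 m/day.
Hydraulic gradient i = Δh / L = 23.8 / 1240 = 0.01919.
Darcy flux q = K · i = 0.4329 × 0.01919 = 0.008308 m/day.
Seepage velocity v = q / n_e = 0.008308 / 0.13 = 0.06391 m/day.
Travel time t = L / v = 1240 / 0.06391 = 19403 days = 53.12 years.

53.1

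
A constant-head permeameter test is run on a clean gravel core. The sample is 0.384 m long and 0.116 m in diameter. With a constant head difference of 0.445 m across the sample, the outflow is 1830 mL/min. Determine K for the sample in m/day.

215

Cross-sectional area A = π·(d/2)² = π × (0.116/2)² = 0.01057 m².
Convert discharge: 1830 mL/min = 3.050e-05 m³/s.
Darcy's law rearranged: K = Q·L / (A·Δh) = 3.050e-05 × 0.384 / (0.01057 × 0.445) = 0.002490 m/s = 215.2 m/day.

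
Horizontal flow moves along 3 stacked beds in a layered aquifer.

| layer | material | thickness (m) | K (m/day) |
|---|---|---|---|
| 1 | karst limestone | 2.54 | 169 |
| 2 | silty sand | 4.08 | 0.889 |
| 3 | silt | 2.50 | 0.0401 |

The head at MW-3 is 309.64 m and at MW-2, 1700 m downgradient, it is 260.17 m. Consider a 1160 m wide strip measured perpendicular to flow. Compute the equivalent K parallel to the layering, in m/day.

47.5

Flow is parallel to layering, so each bed carries its own Darcy discharge and the transmissivities add.
Σ(K_i·b_i) = 169×2.54 + 0.889×4.08 + 0.0401×2.50 = 433.0 m²/day.
Total thickness b = 9.120 m, so K_eq = Σ(K_i·b_i)/b = 47.48 m/day.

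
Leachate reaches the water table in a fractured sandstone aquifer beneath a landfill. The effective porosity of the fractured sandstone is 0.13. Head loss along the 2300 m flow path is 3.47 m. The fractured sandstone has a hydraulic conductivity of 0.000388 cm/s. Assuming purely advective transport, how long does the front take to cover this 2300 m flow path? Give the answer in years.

1620

Convert K: 0.000388 cm/s × 864 = 0.3352 m/day.
Hydraulic gradient i = Δh / L = 3.47 / 2300 = 0.001509.
Darcy flux q = K · i = 0.3352 × 0.001509 = 0.0005058 m/day.
Seepage velocity v = q / n_e = 0.0005058 / 0.13 = 0.003890 m/day.
Travel time t = L / v = 2300 / 0.003890 = 5.912e+05 days = 1619 years.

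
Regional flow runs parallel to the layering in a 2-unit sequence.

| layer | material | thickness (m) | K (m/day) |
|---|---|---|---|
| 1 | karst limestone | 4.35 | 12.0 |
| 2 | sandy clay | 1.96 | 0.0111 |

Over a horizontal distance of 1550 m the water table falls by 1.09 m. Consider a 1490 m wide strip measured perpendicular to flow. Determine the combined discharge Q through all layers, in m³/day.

Flow is parallel to layering, so each bed carries its own Darcy discharge and the transmissivities add.
Σ(K_i·b_i) = 12.0×4.35 + 0.0111×1.96 = 52.22 m²/day.
Hydraulic gradient i = Δh / L = 1.09 / 1550 = 0.0007032.
Q = Σ(K_i·b_i) · W · i = 52.22 × 1490 × 0.0007032 = 54.72 m³/day.

54.7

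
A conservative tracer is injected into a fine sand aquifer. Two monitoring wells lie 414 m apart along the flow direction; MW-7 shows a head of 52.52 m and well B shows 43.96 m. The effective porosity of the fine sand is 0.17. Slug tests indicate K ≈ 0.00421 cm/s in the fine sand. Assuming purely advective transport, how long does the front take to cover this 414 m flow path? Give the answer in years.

2.56

Convert K: 0.00421 cm/s × 864 = 3.637 m/day.
Hydraulic gradient i = (52.52 − 43.96) / 414 = 8.56 / 414 = 0.02068.
Darcy flux q = K · i = 3.637 × 0.02068 = 0.07521 m/day.
Seepage velocity v = q / n_e = 0.07521 / 0.17 = 0.4424 m/day.
Travel time t = L / v = 414 / 0.4424 = 935.8 days = 2.562 years.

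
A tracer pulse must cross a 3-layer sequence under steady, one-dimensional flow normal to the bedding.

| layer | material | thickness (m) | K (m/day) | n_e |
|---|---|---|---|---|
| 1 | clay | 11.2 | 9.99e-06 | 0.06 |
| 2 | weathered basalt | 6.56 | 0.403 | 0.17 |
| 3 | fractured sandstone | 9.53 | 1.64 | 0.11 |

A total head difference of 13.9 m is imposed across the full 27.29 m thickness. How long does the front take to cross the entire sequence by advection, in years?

626

With flow normal to the layers, continuity requires the same specific discharge q through every layer.
Σ(b_i/K_i) = 11.2/9.99e-06 + 6.56/0.403 + 9.53/1.64 = 1.121e+06 d.
q = Δh / Σ(b_i/K_i) = 13.9 / 1.121e+06 = 1.240e-05 m/day.
In each layer the seepage velocity is v_i = q/n_i, so the layer transit time is t_i = b_i·n_i / q:
  layer 1 (clay): t_1 = 11.2 × 0.06 / 1.240e-05 = 54202 d
  layer 2 (weathered basalt): t_2 = 6.56 × 0.17 / 1.240e-05 = 89950 d
  layer 3 (fractured sandstone): t_3 = 9.53 × 0.11 / 1.240e-05 = 84554 d
Total t = Σ t_i = 2.287e+05 days = 626.2 years.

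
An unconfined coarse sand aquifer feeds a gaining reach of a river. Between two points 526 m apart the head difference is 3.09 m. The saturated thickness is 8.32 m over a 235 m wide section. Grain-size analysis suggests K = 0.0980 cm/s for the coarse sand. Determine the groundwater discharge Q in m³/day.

Convert K: 0.0980 cm/s × 864 = 84.67 m/day.
Cross-sectional area A = 235 × 8.32 = 1955 m².
Hydraulic gradient i = Δh / L = 3.09 / 526 = 0.005875.
Darcy's law: Q = K · A · i = 84.67 × 1955 × 0.005875 = 972.5 m³/day.

973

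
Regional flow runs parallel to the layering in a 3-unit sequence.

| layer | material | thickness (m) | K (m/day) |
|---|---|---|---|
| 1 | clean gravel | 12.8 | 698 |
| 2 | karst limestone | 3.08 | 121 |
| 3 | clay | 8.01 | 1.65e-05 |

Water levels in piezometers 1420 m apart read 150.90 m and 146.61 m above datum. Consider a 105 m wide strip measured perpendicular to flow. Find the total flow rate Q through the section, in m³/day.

2950

Flow is parallel to layering, so each bed carries its own Darcy discharge and the transmissivities add.
Σ(K_i·b_i) = 698×12.8 + 121×3.08 + 1.65e-05×8.01 = 9307 m²/day.
Hydraulic gradient i = (150.90 − 146.61) / 1420 = 4.29 / 1420 = 0.003021.
Q = Σ(K_i·b_i) · W · i = 9307 × 105 × 0.003021 = 2952 m³/day.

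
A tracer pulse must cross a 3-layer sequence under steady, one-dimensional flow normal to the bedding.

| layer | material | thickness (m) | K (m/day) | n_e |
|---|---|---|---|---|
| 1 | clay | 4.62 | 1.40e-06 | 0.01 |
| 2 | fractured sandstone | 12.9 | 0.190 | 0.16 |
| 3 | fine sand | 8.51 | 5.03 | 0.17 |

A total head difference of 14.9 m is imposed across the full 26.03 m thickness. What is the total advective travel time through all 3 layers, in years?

With flow normal to the layers, continuity requires the same specific discharge q through every layer.
Σ(b_i/K_i) = 4.62/1.40e-06 + 12.9/0.190 + 8.51/5.03 = 3.300e+06 d.
q = Δh / Σ(b_i/K_i) = 14.9 / 3.300e+06 = 4.515e-06 m/day.
In each layer the seepage velocity is v_i = q/n_i, so the layer transit time is t_i = b_i·n_i / q:
  layer 1 (clay): t_1 = 4.62 × 0.01 / 4.515e-06 = 10232 d
  layer 2 (fractured sandstone): t_2 = 12.9 × 0.16 / 4.515e-06 = 4.571e+05 d
  layer 3 (fine sand): t_3 = 8.51 × 0.17 / 4.515e-06 = 3.204e+05 d
Total t = Σ t_i = 7.878e+05 days = 2157 years.

2160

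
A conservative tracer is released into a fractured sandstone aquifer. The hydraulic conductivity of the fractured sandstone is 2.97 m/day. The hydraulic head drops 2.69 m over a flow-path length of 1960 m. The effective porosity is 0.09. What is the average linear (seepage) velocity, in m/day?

Hydraulic gradient i = Δh / L = 2.69 / 1960 = 0.001372.
Darcy flux q = K · i = 2.970 × 0.001372 = 0.004076 m/day.
Seepage velocity v = q / n_e = 0.004076 / 0.09 = 0.04529 m/day.

0.0453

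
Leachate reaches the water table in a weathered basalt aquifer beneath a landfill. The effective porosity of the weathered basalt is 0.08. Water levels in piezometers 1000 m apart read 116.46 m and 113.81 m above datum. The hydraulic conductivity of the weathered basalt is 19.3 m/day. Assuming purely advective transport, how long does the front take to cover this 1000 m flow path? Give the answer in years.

4.28

Hydraulic gradient i = (116.46 − 113.81) / 1000 = 2.65 / 1000 = 0.002650.
Darcy flux q = K · i = 19.30 × 0.002650 = 0.05115 m/day.
Seepage velocity v = q / n_e = 0.05115 / 0.08 = 0.6393 m/day.
Travel time t = L / v = 1000 / 0.6393 = 1564 days = 4.282 years.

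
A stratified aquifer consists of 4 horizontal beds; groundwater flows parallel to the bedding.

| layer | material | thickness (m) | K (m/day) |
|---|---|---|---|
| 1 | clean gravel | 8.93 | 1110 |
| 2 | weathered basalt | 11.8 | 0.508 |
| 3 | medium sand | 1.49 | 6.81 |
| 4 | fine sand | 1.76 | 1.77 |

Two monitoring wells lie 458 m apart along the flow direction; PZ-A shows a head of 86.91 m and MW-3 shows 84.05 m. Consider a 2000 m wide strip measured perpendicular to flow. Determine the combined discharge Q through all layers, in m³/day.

124000

Flow is parallel to layering, so each bed carries its own Darcy discharge and the transmissivities add.
Σ(K_i·b_i) = 1110×8.93 + 0.508×11.8 + 6.81×1.49 + 1.77×1.76 = 9932 m²/day.
Hydraulic gradient i = (86.91 − 84.05) / 458 = 2.86 / 458 = 0.006245.
Q = Σ(K_i·b_i) · W · i = 9932 × 2000 × 0.006245 = 1.240e+05 m³/day.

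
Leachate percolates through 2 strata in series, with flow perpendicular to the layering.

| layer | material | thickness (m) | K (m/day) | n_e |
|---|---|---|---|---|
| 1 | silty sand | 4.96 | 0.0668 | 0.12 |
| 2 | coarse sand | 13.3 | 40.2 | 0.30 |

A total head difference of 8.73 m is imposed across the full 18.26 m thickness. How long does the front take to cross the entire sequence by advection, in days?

39.2

With flow normal to the layers, continuity requires the same specific discharge q through every layer.
Σ(b_i/K_i) = 4.96/0.0668 + 13.3/40.2 = 74.58 d.
q = Δh / Σ(b_i/K_i) = 8.73 / 74.58 = 0.1171 m/day.
In each layer the seepage velocity is v_i = q/n_i, so the layer transit time is t_i = b_i·n_i / q:
  layer 1 (silty sand): t_1 = 4.96 × 0.12 / 0.1171 = 5.085 d
  layer 2 (coarse sand): t_2 = 13.3 × 0.30 / 0.1171 = 34.09 d
Total t = Σ t_i = 39.17 days.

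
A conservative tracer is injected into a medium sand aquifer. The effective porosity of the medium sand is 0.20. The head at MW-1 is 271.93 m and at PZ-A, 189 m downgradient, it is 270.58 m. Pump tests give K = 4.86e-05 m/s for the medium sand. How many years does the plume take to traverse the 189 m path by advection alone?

Convert K: 4.86e-05 m/s × 86400 = 4.199 m/day.
Hydraulic gradient i = (271.93 − 270.58) / 189 = 1.35 / 189 = 0.007143.
Darcy flux q = K · i = 4.199 × 0.007143 = 0.02999 m/day.
Seepage velocity v = q / n_e = 0.02999 / 0.20 = 0.1500 m/day.
Travel time t = L / v = 189 / 0.1500 = 1260 days = 3.450 years.

3.45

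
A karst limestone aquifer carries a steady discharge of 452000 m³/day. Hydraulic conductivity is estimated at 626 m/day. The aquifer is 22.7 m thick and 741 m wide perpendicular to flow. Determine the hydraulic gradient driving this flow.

0.0429

Cross-sectional area A = 741 × 22.7 = 16821 m².
From Q = K·A·i, i = Q / (K·A) = 452000 / (626.0 × 16821) = 0.04293.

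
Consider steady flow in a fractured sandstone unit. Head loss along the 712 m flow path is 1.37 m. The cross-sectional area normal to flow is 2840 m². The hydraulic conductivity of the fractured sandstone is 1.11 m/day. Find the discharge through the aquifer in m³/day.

6.07

Hydraulic gradient i = Δh / L = 1.37 / 712 = 0.001924.
Darcy's law: Q = K · A · i = 1.110 × 2840 × 0.001924 = 6.066 m³/day.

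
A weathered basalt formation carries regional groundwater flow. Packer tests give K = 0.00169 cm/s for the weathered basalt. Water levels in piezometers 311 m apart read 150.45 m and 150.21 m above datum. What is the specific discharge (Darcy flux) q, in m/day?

Convert K: 0.00169 cm/s × 864 = 1.460 m/day.
Hydraulic gradient i = (150.45 − 150.21) / 311 = 0.24 / 311 = 0.0007717.
Specific discharge q = K · i = 1.460 × 0.0007717 = 0.001127 m/day.

0.00113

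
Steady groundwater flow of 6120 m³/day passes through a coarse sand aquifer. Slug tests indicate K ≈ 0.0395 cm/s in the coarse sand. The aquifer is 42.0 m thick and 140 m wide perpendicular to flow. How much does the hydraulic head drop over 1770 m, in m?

Convert K: 0.0395 cm/s × 864 = 34.13 m/day.
Cross-sectional area A = 140 × 42.0 = 5880 m².
From Q = K·A·i, i = Q / (K·A) = 6120 / (34.13 × 5880) = 0.03050.
Head loss Δh = i · L = 0.03050 × 1770 = 53.98 m.

54.0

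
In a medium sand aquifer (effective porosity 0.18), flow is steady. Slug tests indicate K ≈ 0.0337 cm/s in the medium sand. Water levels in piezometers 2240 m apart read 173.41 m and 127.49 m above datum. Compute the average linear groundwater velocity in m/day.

Convert K: 0.0337 cm/s × 864 = 29.12 m/day.
Hydraulic gradient i = (173.41 − 127.49) / 2240 = 45.92 / 2240 = 0.02050.
Darcy flux q = K · i = 29.12 × 0.02050 = 0.5969 m/day.
Seepage velocity v = q / n_e = 0.5969 / 0.18 = 3.316 m/day.

3.32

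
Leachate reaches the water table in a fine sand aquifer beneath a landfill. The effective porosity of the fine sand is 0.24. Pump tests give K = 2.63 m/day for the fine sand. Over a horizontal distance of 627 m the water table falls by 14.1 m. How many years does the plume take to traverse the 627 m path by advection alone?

6.97

Hydraulic gradient i = Δh / L = 14.1 / 627 = 0.02249.
Darcy flux q = K · i = 2.630 × 0.02249 = 0.05914 m/day.
Seepage velocity v = q / n_e = 0.05914 / 0.24 = 0.2464 m/day.
Travel time t = L / v = 627 / 0.2464 = 2544 days = 6.966 years.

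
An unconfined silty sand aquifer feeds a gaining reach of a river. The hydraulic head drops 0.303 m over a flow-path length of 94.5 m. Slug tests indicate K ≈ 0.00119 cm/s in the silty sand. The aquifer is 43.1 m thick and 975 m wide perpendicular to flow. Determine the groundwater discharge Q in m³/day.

139

Convert K: 0.00119 cm/s × 864 = 1.028 m/day.
Cross-sectional area A = 975 × 43.1 = 42022 m².
Hydraulic gradient i = Δh / L = 0.303 / 94.5 = 0.003206.
Darcy's law: Q = K · A · i = 1.028 × 42022 × 0.003206 = 138.5 m³/day.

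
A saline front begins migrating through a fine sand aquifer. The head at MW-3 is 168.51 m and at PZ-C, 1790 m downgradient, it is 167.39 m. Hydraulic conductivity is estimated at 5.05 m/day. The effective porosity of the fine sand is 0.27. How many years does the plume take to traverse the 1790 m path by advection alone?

Hydraulic gradient i = (168.51 − 167.39) / 1790 = 1.12 / 1790 = 0.0006257.
Darcy flux q = K · i = 5.050 × 0.0006257 = 0.003160 m/day.
Seepage velocity v = q / n_e = 0.003160 / 0.27 = 0.01170 m/day.
Travel time t = L / v = 1790 / 0.01170 = 1.530e+05 days = 418.8 years.

419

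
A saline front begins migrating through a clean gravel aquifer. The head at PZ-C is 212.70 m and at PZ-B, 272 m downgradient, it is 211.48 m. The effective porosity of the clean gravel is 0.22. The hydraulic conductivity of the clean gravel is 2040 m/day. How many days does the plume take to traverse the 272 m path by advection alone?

Hydraulic gradient i = (212.70 − 211.48) / 272 = 1.22 / 272 = 0.004485.
Darcy flux q = K · i = 2040 × 0.004485 = 9.150 m/day.
Seepage velocity v = q / n_e = 9.150 / 0.22 = 41.59 m/day.
Travel time t = L / v = 272 / 41.59 = 6.540 days.

6.54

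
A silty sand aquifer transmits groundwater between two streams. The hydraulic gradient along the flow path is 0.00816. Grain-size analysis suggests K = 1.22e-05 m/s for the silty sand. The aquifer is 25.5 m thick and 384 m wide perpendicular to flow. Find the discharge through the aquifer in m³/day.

84.2

Convert K: 1.22e-05 m/s × 86400 = 1.054 m/day.
Cross-sectional area A = 384 × 25.5 = 9792 m².
Hydraulic gradient i = 0.00816.
Darcy's law: Q = K · A · i = 1.054 × 9792 × 0.008160 = 84.22 m³/day.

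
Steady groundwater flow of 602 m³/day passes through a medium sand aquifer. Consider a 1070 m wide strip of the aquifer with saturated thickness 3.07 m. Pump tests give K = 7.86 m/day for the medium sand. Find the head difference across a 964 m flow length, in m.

22.5

Cross-sectional area A = 1070 × 3.07 = 3285 m².
From Q = K·A·i, i = Q / (K·A) = 602 / (7.860 × 3285) = 0.02332.
Head loss Δh = i · L = 0.02332 × 964 = 22.48 m.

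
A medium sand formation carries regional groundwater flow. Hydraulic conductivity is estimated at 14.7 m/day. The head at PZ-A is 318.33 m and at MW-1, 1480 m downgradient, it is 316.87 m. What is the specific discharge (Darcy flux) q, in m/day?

Hydraulic gradient i = (318.33 − 316.87) / 1480 = 1.46 / 1480 = 0.0009865.
Specific discharge q = K · i = 14.70 × 0.0009865 = 0.01450 m/day.

0.0145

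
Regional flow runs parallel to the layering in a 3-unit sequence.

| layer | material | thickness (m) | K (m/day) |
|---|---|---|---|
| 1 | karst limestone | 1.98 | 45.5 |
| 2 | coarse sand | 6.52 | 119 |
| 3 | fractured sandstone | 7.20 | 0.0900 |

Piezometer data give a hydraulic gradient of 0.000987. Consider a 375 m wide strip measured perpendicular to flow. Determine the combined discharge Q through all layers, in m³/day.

321

Flow is parallel to layering, so each bed carries its own Darcy discharge and the transmissivities add.
Σ(K_i·b_i) = 45.5×1.98 + 119×6.52 + 0.0900×7.20 = 866.6 m²/day.
Hydraulic gradient i = 0.000987.
Q = Σ(K_i·b_i) · W · i = 866.6 × 375 × 0.0009870 = 320.8 m³/day.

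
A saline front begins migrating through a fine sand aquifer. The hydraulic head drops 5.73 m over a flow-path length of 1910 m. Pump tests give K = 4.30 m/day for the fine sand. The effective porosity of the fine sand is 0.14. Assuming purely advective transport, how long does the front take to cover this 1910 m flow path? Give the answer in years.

56.8

Hydraulic gradient i = Δh / L = 5.73 / 1910 = 0.003000.
Darcy flux q = K · i = 4.300 × 0.003000 = 0.01290 m/day.
Seepage velocity v = q / n_e = 0.01290 / 0.14 = 0.09214 m/day.
Travel time t = L / v = 1910 / 0.09214 = 20729 days = 56.75 years.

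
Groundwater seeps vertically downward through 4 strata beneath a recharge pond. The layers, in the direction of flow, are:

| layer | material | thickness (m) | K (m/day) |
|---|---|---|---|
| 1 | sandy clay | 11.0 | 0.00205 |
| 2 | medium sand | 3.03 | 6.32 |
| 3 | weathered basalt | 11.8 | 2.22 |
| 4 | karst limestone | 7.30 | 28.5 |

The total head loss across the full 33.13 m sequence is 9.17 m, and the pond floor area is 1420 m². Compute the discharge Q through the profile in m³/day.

2.42

Flow is perpendicular to layering, so the layers act in series and the equivalent K is the thickness-weighted harmonic mean.
Total thickness L = 11.0 + 3.03 + 11.8 + 7.30 = 33.13 m.
Σ(b_i/K_i) = 11.0/0.00205 + 3.03/6.32 + 11.8/2.22 + 7.30/28.5 = 5372 d.
K_eq = L / Σ(b_i/K_i) = 33.13 / 5372 = 0.006167 m/day.
Q = K_eq · A · (Δh/L) = 0.006167 × 1420 × (9.17/33.13) = 2.424 m³/day.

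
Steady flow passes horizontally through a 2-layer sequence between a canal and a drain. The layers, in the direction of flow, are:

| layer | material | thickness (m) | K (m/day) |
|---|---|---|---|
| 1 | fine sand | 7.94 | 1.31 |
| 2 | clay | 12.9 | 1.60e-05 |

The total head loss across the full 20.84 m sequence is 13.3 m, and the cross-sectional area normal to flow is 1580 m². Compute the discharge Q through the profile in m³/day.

0.0261

Flow is perpendicular to layering, so the layers act in series and the equivalent K is the thickness-weighted harmonic mean.
Total thickness L = 7.94 + 12.9 = 20.84 m.
Σ(b_i/K_i) = 7.94/1.31 + 12.9/1.60e-05 = 8.063e+05 d.
K_eq = L / Σ(b_i/K_i) = 20.84 / 8.063e+05 = 2.585e-05 m/day.
Q = K_eq · A · (Δh/L) = 2.585e-05 × 1580 × (13.3/20.84) = 0.02606 m³/day.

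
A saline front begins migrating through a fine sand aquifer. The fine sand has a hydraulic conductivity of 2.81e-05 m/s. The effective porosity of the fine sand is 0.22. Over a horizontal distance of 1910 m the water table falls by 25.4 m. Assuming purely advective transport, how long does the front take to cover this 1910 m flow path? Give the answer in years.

Convert K: 2.81e-05 m/s × 86400 = 2.428 m/day.
Hydraulic gradient i = Δh / L = 25.4 / 1910 = 0.01330.
Darcy flux q = K · i = 2.428 × 0.01330 = 0.03229 m/day.
Seepage velocity v = q / n_e = 0.03229 / 0.22 = 0.1468 m/day.
Travel time t = L / v = 1910 / 0.1468 = 13015 days = 35.63 years.

35.6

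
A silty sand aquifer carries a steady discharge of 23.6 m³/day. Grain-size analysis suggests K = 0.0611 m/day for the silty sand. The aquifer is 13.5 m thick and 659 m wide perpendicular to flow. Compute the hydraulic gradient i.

Cross-sectional area A = 659 × 13.5 = 8896 m².
From Q = K·A·i, i = Q / (K·A) = 23.6 / (0.06110 × 8896) = 0.04342.

0.0434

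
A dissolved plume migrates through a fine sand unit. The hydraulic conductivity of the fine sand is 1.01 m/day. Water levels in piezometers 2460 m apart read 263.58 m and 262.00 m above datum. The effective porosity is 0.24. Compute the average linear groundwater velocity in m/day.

Hydraulic gradient i = (263.58 − 262.00) / 2460 = 1.58 / 2460 = 0.0006423.
Darcy flux q = K · i = 1.010 × 0.0006423 = 0.0006487 m/day.
Seepage velocity v = q / n_e = 0.0006487 / 0.24 = 0.002703 m/day.

0.00270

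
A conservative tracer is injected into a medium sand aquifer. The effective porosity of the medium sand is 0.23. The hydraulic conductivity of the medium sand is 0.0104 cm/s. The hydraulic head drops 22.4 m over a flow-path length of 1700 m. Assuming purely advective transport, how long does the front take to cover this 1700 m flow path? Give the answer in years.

Convert K: 0.0104 cm/s × 864 = 8.986 m/day.
Hydraulic gradient i = Δh / L = 22.4 / 1700 = 0.01318.
Darcy flux q = K · i = 8.986 × 0.01318 = 0.1184 m/day.
Seepage velocity v = q / n_e = 0.1184 / 0.23 = 0.5148 m/day.
Travel time t = L / v = 1700 / 0.5148 = 3302 days = 9.041 years.

9.04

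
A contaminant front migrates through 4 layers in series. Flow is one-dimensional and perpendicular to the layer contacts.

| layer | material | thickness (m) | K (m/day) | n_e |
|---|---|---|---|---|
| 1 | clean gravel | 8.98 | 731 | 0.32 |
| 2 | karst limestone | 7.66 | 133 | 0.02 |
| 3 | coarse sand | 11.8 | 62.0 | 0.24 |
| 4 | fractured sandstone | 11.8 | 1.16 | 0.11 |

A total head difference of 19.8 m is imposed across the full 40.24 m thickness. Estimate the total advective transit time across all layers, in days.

3.77

With flow normal to the layers, continuity requires the same specific discharge q through every layer.
Σ(b_i/K_i) = 8.98/731 + 7.66/133 + 11.8/62.0 + 11.8/1.16 = 10.43 d.
q = Δh / Σ(b_i/K_i) = 19.8 / 10.43 = 1.898 m/day.
In each layer the seepage velocity is v_i = q/n_i, so the layer transit time is t_i = b_i·n_i / q:
  layer 1 (clean gravel): t_1 = 8.98 × 0.32 / 1.898 = 1.514 d
  layer 2 (karst limestone): t_2 = 7.66 × 0.02 / 1.898 = 0.08072 d
  layer 3 (coarse sand): t_3 = 11.8 × 0.24 / 1.898 = 1.492 d
  layer 4 (fractured sandstone): t_4 = 11.8 × 0.11 / 1.898 = 0.6839 d
Total t = Σ t_i = 3.771 days.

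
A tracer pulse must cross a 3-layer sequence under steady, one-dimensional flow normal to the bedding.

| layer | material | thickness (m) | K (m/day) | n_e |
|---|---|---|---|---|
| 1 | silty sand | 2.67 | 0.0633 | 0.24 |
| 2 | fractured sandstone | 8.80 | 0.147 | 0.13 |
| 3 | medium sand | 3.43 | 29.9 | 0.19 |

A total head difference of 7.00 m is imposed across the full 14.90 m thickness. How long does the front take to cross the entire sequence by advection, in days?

35.6

With flow normal to the layers, continuity requires the same specific discharge q through every layer.
Σ(b_i/K_i) = 2.67/0.0633 + 8.80/0.147 + 3.43/29.9 = 102.2 d.
q = Δh / Σ(b_i/K_i) = 7.00 / 102.2 = 0.06852 m/day.
In each layer the seepage velocity is v_i = q/n_i, so the layer transit time is t_i = b_i·n_i / q:
  layer 1 (silty sand): t_1 = 2.67 × 0.24 / 0.06852 = 9.352 d
  layer 2 (fractured sandstone): t_2 = 8.80 × 0.13 / 0.06852 = 16.70 d
  layer 3 (medium sand): t_3 = 3.43 × 0.19 / 0.06852 = 9.511 d
Total t = Σ t_i = 35.56 days.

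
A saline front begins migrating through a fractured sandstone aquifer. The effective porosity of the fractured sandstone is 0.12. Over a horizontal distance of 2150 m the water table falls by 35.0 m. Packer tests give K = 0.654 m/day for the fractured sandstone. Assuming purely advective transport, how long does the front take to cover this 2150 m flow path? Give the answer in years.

Hydraulic gradient i = Δh / L = 35.0 / 2150 = 0.01628.
Darcy flux q = K · i = 0.6540 × 0.01628 = 0.01065 m/day.
Seepage velocity v = q / n_e = 0.01065 / 0.12 = 0.08872 m/day.
Travel time t = L / v = 2150 / 0.08872 = 24233 days = 66.35 years.

66.3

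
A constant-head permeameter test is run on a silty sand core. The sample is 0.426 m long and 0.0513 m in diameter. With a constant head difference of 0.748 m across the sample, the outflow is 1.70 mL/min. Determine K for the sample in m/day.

Cross-sectional area A = π·(d/2)² = π × (0.0513/2)² = 0.002067 m².
Convert discharge: 1.70 mL/min = 2.833e-08 m³/s.
Darcy's law rearranged: K = Q·L / (A·Δh) = 2.833e-08 × 0.426 / (0.002067 × 0.748) = 7.807e-06 m/s = 0.6745 m/day.

0.675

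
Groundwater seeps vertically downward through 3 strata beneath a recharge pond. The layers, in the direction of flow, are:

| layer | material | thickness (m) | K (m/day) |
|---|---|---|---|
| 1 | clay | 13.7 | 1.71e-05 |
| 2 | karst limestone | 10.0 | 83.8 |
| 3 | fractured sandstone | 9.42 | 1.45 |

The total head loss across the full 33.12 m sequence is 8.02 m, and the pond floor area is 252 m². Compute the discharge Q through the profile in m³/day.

Flow is perpendicular to layering, so the layers act in series and the equivalent K is the thickness-weighted harmonic mean.
Total thickness L = 13.7 + 10.0 + 9.42 = 33.12 m.
Σ(b_i/K_i) = 13.7/1.71e-05 + 10.0/83.8 + 9.42/1.45 = 8.012e+05 d.
K_eq = L / Σ(b_i/K_i) = 33.12 / 8.012e+05 = 4.134e-05 m/day.
Q = K_eq · A · (Δh/L) = 4.134e-05 × 252 × (8.02/33.12) = 0.002523 m³/day.

0.00252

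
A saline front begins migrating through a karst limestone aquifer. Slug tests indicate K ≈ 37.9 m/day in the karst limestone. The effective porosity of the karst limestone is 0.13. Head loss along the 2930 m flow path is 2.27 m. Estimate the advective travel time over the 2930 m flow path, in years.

Hydraulic gradient i = Δh / L = 2.27 / 2930 = 0.0007747.
Darcy flux q = K · i = 37.90 × 0.0007747 = 0.02936 m/day.
Seepage velocity v = q / n_e = 0.02936 / 0.13 = 0.2259 m/day.
Travel time t = L / v = 2930 / 0.2259 = 12972 days = 35.52 years.

35.5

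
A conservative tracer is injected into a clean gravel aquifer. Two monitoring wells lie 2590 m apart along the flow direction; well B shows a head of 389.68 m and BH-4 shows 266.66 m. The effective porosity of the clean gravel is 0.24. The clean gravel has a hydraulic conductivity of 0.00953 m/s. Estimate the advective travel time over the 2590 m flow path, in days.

15.9

Convert K: 0.00953 m/s × 86400 = 823.4 m/day.
Hydraulic gradient i = (389.68 − 266.66) / 2590 = 123.02 / 2590 = 0.04750.
Darcy flux q = K · i = 823.4 × 0.04750 = 39.11 m/day.
Seepage velocity v = q / n_e = 39.11 / 0.24 = 163.0 m/day.
Travel time t = L / v = 2590 / 163.0 = 15.89 days.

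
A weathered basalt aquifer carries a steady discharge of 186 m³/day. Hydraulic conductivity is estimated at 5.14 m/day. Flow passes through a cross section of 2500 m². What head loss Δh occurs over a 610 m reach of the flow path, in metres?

From Q = K·A·i, i = Q / (K·A) = 186 / (5.140 × 2500) = 0.01447.
Head loss Δh = i · L = 0.01447 × 610 = 8.830 m.

8.83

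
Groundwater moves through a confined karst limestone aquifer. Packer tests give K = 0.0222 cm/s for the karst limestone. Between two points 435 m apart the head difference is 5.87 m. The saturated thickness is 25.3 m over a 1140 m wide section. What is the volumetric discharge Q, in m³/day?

Convert K: 0.0222 cm/s × 864 = 19.18 m/day.
Cross-sectional area A = 1140 × 25.3 = 28842 m².
Hydraulic gradient i = Δh / L = 5.87 / 435 = 0.01349.
Darcy's law: Q = K · A · i = 19.18 × 28842 × 0.01349 = 7465 m³/day.

7470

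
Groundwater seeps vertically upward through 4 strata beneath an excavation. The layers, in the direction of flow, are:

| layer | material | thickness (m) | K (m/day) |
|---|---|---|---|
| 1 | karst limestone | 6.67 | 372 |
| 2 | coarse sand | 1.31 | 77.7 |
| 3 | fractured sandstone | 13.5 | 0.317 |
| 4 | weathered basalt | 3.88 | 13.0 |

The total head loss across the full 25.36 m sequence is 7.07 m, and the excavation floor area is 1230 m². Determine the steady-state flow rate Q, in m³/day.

Flow is perpendicular to layering, so the layers act in series and the equivalent K is the thickness-weighted harmonic mean.
Total thickness L = 6.67 + 1.31 + 13.5 + 3.88 = 25.36 m.
Σ(b_i/K_i) = 6.67/372 + 1.31/77.7 + 13.5/0.317 + 3.88/13.0 = 42.92 d.
K_eq = L / Σ(b_i/K_i) = 25.36 / 42.92 = 0.5909 m/day.
Q = K_eq · A · (Δh/L) = 0.5909 × 1230 × (7.07/25.36) = 202.6 m³/day.

203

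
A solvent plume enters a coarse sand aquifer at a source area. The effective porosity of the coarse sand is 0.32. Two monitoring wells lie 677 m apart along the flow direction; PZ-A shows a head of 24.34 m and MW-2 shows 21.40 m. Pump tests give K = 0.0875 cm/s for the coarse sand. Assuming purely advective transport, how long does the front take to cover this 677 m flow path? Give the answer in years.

Convert K: 0.0875 cm/s × 864 = 75.60 m/day.
Hydraulic gradient i = (24.34 − 21.40) / 677 = 2.94 / 677 = 0.004343.
Darcy flux q = K · i = 75.60 × 0.004343 = 0.3283 m/day.
Seepage velocity v = q / n_e = 0.3283 / 0.32 = 1.026 m/day.
Travel time t = L / v = 677 / 1.026 = 659.9 days = 1.807 years.

1.81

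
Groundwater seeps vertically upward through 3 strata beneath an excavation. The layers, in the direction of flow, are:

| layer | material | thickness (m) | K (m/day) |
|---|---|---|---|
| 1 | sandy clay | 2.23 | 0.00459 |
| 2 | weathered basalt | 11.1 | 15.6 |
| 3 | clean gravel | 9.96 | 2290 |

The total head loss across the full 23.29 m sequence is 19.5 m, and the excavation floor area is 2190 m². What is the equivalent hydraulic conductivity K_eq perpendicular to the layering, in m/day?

Flow is perpendicular to layering, so the layers act in series and the equivalent K is the thickness-weighted harmonic mean.
Total thickness L = 2.23 + 11.1 + 9.96 = 23.29 m.
Σ(b_i/K_i) = 2.23/0.00459 + 11.1/15.6 + 9.96/2290 = 486.6 d.
K_eq = L / Σ(b_i/K_i) = 23.29 / 486.6 = 0.04787 m/day.

0.0479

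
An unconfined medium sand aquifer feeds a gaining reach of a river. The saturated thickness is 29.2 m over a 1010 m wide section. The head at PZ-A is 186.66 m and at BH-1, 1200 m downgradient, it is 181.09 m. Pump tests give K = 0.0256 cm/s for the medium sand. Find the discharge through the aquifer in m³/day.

3030

Convert K: 0.0256 cm/s × 864 = 22.12 m/day.
Cross-sectional area A = 1010 × 29.2 = 29492 m².
Hydraulic gradient i = (186.66 − 181.09) / 1200 = 5.57 / 1200 = 0.004642.
Darcy's law: Q = K · A · i = 22.12 × 29492 × 0.004642 = 3028 m³/day.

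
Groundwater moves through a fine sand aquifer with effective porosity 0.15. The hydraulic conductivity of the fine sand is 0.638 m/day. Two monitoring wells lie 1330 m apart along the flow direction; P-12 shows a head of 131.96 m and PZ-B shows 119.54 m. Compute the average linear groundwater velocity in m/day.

0.0397

Hydraulic gradient i = (131.96 − 119.54) / 1330 = 12.42 / 1330 = 0.009338.
Darcy flux q = K · i = 0.6380 × 0.009338 = 0.005958 m/day.
Seepage velocity v = q / n_e = 0.005958 / 0.15 = 0.03972 m/day.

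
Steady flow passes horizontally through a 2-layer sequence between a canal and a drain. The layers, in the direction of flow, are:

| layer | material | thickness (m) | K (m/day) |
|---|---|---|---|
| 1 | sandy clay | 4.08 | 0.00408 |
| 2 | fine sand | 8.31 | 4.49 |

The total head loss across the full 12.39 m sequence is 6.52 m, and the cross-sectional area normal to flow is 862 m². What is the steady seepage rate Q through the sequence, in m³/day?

5.61

Flow is perpendicular to layering, so the layers act in series and the equivalent K is the thickness-weighted harmonic mean.
Total thickness L = 4.08 + 8.31 = 12.39 m.
Σ(b_i/K_i) = 4.08/0.00408 + 8.31/4.49 = 1002 d.
K_eq = L / Σ(b_i/K_i) = 12.39 / 1002 = 0.01237 m/day.
Q = K_eq · A · (Δh/L) = 0.01237 × 862 × (6.52/12.39) = 5.610 m³/day.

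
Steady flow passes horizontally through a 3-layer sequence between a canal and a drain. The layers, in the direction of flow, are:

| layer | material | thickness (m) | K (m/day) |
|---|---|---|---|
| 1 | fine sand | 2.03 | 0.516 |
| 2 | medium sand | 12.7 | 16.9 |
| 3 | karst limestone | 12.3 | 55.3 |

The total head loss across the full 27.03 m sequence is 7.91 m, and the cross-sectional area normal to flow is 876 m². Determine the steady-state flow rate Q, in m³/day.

1410

Flow is perpendicular to layering, so the layers act in series and the equivalent K is the thickness-weighted harmonic mean.
Total thickness L = 2.03 + 12.7 + 12.3 = 27.03 m.
Σ(b_i/K_i) = 2.03/0.516 + 12.7/16.9 + 12.3/55.3 = 4.908 d.
K_eq = L / Σ(b_i/K_i) = 27.03 / 4.908 = 5.507 m/day.
Q = K_eq · A · (Δh/L) = 5.507 × 876 × (7.91/27.03) = 1412 m³/day.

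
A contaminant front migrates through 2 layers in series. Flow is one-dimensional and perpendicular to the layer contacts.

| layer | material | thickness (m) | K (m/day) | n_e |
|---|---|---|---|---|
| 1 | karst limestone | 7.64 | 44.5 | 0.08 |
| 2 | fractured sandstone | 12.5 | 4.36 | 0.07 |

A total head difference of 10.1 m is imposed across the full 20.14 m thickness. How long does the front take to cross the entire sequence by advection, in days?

With flow normal to the layers, continuity requires the same specific discharge q through every layer.
Σ(b_i/K_i) = 7.64/44.5 + 12.5/4.36 = 3.039 d.
q = Δh / Σ(b_i/K_i) = 10.1 / 3.039 = 3.324 m/day.
In each layer the seepage velocity is v_i = q/n_i, so the layer transit time is t_i = b_i·n_i / q:
  layer 1 (karst limestone): t_1 = 7.64 × 0.08 / 3.324 = 0.1839 d
  layer 2 (fractured sandstone): t_2 = 12.5 × 0.07 / 3.324 = 0.2633 d
Total t = Σ t_i = 0.4471 days.

0.447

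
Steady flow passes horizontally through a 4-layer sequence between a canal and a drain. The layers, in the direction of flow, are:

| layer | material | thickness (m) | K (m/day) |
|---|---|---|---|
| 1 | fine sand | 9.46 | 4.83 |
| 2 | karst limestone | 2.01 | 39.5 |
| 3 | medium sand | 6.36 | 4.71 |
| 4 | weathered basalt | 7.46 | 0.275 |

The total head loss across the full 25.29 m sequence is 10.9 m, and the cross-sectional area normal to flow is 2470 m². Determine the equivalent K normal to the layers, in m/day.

Flow is perpendicular to layering, so the layers act in series and the equivalent K is the thickness-weighted harmonic mean.
Total thickness L = 9.46 + 2.01 + 6.36 + 7.46 = 25.29 m.
Σ(b_i/K_i) = 9.46/4.83 + 2.01/39.5 + 6.36/4.71 + 7.46/0.275 = 30.49 d.
K_eq = L / Σ(b_i/K_i) = 25.29 / 30.49 = 0.8295 m/day.

0.830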